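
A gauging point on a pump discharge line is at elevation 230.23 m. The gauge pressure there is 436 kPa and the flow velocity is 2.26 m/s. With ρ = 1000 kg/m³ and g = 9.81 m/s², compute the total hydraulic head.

h ≈ 274.93 m

Pressure head ψ = P/(ρg) = 436×1000 / (1000 × 9.81) = 44.44 m.
Velocity head = v²/(2g) = 2.26² / (2 × 9.81) = 0.260 m.
h = z + ψ + v²/(2g) = 230.23 + 44.44 + 0.260 = 274.93 m.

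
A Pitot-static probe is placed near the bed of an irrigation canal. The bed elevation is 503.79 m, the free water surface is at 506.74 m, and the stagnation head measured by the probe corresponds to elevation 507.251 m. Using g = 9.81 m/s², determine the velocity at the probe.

Near the bed, under hydrostatic conditions, the piezometric head (z + ψ) equals the free-surface elevation, 506.74 m.
Velocity head = total − piezometric = 507.251 − 506.74 = 0.511 m.
v = √(2g·h_v) = √(2 × 9.81 × 0.511) = 3.17 m/s.

v ≈ 3.17 m/s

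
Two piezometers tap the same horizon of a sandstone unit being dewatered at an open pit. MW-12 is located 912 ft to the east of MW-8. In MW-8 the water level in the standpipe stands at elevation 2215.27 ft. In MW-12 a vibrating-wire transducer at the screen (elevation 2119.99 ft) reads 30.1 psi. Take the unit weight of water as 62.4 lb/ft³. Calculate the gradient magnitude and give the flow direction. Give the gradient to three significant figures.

Total head at MW-8: h = 2215.27 ft (water level in the piezometer is the total head).
Pressure head at MW-12: ψ = 144·P/γ = 144 × 30.1 / 62.4 = 69.46 ft.
Total head at MW-12: h = z + ψ = 2119.99 + 69.46 = 2189.45 ft.
Head difference: h(MW-8) − h(MW-12) = 2215.27 − 2189.45 = 25.82 ft.
Hydraulic gradient: i = |Δh| / L = 25.82 / 912 = 0.0283.
Flow is from higher to lower head: from MW-8 toward MW-12, i.e. toward the east.

i ≈ 0.0283; groundwater flows toward the east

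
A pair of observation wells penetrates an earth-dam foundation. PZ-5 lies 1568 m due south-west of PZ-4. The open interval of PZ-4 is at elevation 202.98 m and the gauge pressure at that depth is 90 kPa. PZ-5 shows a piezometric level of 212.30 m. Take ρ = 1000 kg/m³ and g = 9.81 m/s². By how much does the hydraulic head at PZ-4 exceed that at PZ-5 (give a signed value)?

Pressure head at PZ-4: ψ = P/(ρg) = 90×1000 / (1000 × 9.81) = 9.17 m.
Total head at PZ-4: h = z + ψ = 202.98 + 9.17 = 212.15 m.
Total head at PZ-5: h = 212.30 m (water level in the piezometer is the total head).
Head difference: h(PZ-4) − h(PZ-5) = 212.15 − 212.30 = -0.15 m.

Δh ≈ -0.15 m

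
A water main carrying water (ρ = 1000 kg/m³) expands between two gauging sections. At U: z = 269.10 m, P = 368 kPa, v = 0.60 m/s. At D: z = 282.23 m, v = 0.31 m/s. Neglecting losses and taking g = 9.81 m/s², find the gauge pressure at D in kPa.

P₂ ≈ 239 kPa

Pressure head at U: ψ₁ = P₁/(ρg) = 368×1000 / (1000 × 9.81) = 37.51 m.
Velocity heads: v₁²/2g = 0.60²/19.62 = 0.018 m; v₂²/2g = 0.31²/19.62 = 0.005 m.
Total head H = z₁ + ψ₁ + v₁²/2g = 269.10 + 37.51 + 0.018 = 306.63 m.
ψ₂ = H − z₂ − v₂²/2g = 306.63 − 282.23 − 0.005 = 24.39 m.
P₂ = ρgψ₂ = 1000 × 9.81 × 24.39 ≈ 239 kPa.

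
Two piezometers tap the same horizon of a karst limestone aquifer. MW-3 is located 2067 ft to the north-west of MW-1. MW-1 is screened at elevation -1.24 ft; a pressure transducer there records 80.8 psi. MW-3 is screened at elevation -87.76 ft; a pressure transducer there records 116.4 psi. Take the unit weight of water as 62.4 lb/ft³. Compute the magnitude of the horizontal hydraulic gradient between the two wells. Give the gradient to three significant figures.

i ≈ 0.00211

Pressure head at MW-1: ψ = 144·P/γ = 144 × 80.8 / 62.4 = 186.46 ft.
Total head at MW-1: h = z + ψ = -1.24 + 186.46 = 185.22 ft.
Pressure head at MW-3: ψ = 144·P/γ = 144 × 116.4 / 62.4 = 268.62 ft.
Total head at MW-3: h = z + ψ = -87.76 + 268.62 = 180.86 ft.
Head difference: h(MW-1) − h(MW-3) = 185.22 − 180.86 = 4.36 ft.
Hydraulic gradient: i = |Δh| / L = 4.36 / 2067 = 0.00211.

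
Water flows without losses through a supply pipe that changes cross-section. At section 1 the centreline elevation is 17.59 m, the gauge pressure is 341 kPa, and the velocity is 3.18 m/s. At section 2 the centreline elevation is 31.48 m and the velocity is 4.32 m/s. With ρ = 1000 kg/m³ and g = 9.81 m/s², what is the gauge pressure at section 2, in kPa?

Pressure head at 1: ψ₁ = P₁/(ρg) = 341×1000 / (1000 × 9.81) = 34.76 m.
Velocity heads: v₁²/2g = 3.18²/19.62 = 0.515 m; v₂²/2g = 4.32²/19.62 = 0.951 m.
Total head H = z₁ + ψ₁ + v₁²/2g = 17.59 + 34.76 + 0.515 = 52.86 m.
ψ₂ = H − z₂ − v₂²/2g = 52.86 − 31.48 − 0.951 = 20.43 m.
P₂ = ρgψ₂ = 1000 × 9.81 × 20.43 ≈ 200 kPa.

P₂ ≈ 200 kPa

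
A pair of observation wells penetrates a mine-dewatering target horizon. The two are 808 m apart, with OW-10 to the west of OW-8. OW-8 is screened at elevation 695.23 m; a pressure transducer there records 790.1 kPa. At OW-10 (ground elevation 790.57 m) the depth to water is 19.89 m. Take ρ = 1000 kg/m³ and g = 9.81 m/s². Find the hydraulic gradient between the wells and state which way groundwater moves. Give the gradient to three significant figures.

Pressure head at OW-8: ψ = P/(ρg) = 790.1×1000 / (1000 × 9.81) = 80.54 m.
Total head at OW-8: h = z + ψ = 695.23 + 80.54 = 775.77 m.
Total head at OW-10: h = 790.57 − 19.89 = 770.68 m.
Head difference: h(OW-8) − h(OW-10) = 775.77 − 770.68 = 5.09 m.
Hydraulic gradient: i = |Δh| / L = 5.09 / 808 = 0.00630.
Flow is from higher to lower head: from OW-8 toward OW-10, i.e. toward the west.

i ≈ 0.00630; groundwater flows toward the west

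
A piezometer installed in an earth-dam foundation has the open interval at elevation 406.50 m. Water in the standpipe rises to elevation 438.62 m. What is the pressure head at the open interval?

Total head h = 438.62 m (the water-surface elevation in the piezometer).
Pressure head ψ = h − z = 438.62 − 406.50 = 32.12 m.

ψ ≈ 32.12 m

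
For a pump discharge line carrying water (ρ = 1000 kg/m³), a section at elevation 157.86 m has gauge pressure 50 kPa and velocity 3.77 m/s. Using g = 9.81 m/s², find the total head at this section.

h ≈ 163.68 m

Pressure head ψ = P/(ρg) = 50×1000 / (1000 × 9.81) = 5.10 m.
Velocity head = v²/(2g) = 3.77² / (2 × 9.81) = 0.724 m.
h = z + ψ + v²/(2g) = 157.86 + 5.10 + 0.724 = 163.68 m.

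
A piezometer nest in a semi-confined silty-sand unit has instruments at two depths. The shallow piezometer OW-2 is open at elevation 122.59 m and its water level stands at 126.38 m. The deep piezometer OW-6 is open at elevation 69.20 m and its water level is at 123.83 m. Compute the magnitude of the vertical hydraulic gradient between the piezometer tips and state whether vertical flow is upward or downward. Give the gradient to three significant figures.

|i_v| ≈ 0.0478; vertical flow is downward

Total head at OW-2: h = 126.38 m (water level in the standpipe).
Total head at OW-6: h = 123.83 m.
Δh = h(OW-2) − h(OW-6) = 126.38 − 123.83 = 2.55 m.
Vertical separation Δz = 122.59 − 69.20 = 53.39 m.
|i_v| = |Δh| / Δz = 2.55 / 53.39 = 0.0478.
Head is higher in the shallow piezometer, so vertical flow is downward (recharge condition).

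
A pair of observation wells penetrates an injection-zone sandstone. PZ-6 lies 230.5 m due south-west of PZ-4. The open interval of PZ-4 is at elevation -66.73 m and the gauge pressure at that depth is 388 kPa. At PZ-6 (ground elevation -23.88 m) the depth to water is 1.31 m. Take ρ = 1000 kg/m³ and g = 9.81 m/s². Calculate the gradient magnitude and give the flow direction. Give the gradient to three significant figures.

Pressure head at PZ-4: ψ = P/(ρg) = 388×1000 / (1000 × 9.81) = 39.55 m.
Total head at PZ-4: h = z + ψ = -66.73 + 39.55 = -27.18 m.
Total head at PZ-6: h = -23.88 − 1.31 = -25.19 m.
Head difference: h(PZ-4) − h(PZ-6) = -27.18 − (-25.19) = -1.99 m.
Hydraulic gradient: i = |Δh| / L = 1.99 / 230.5 = 0.00863.
Flow is from higher to lower head: from PZ-6 toward PZ-4, i.e. toward the north-east.

i ≈ 0.00863; groundwater flows toward the north-east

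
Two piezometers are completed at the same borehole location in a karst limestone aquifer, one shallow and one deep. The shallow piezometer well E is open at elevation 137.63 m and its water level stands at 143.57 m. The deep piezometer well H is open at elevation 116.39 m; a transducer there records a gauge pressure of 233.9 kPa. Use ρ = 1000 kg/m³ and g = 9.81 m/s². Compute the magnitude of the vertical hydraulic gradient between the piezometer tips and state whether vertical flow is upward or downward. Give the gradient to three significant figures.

Total head at well E: h = 143.57 m (water level in the standpipe).
Pressure head at well H: ψ = P/(ρg) = 233.9×1000 / (1000 × 9.81) = 23.84 m.
Total head at well H: h = z + ψ = 116.39 + 23.84 = 140.23 m.
Δh = h(well E) − h(well H) = 143.57 − 140.23 = 3.34 m.
Vertical separation Δz = 137.63 − 116.39 = 21.24 m.
|i_v| = |Δh| / Δz = 3.34 / 21.24 = 0.157.
Head is higher in the shallow piezometer, so vertical flow is downward (recharge condition).

|i_v| ≈ 0.157; vertical flow is downward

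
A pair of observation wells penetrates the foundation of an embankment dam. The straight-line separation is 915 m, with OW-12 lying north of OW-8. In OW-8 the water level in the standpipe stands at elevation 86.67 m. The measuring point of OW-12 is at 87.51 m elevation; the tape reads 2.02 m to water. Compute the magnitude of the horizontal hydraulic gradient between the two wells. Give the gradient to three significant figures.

Total head at OW-8: h = 86.67 m (water level in the piezometer is the total head).
Total head at OW-12: h = 87.51 − 2.02 = 85.49 m.
Head difference: h(OW-8) − h(OW-12) = 86.67 − 85.49 = 1.18 m.
Hydraulic gradient: i = |Δh| / L = 1.18 / 915 = 0.00129.

i ≈ 0.00129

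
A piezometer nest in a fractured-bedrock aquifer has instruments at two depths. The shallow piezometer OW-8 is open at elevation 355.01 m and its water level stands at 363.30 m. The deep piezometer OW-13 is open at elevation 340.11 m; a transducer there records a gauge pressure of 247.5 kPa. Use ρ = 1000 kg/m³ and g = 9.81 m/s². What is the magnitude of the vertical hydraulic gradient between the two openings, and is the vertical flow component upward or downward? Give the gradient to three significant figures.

|i_v| ≈ 0.137; vertical flow is upward

Total head at OW-8: h = 363.30 m (water level in the standpipe).
Pressure head at OW-13: ψ = P/(ρg) = 247.5×1000 / (1000 × 9.81) = 25.23 m.
Total head at OW-13: h = z + ψ = 340.11 + 25.23 = 365.34 m.
Δh = h(OW-8) − h(OW-13) = 363.30 − 365.34 = -2.04 m.
Vertical separation Δz = 355.01 − 340.11 = 14.90 m.
|i_v| = |Δh| / Δz = 2.04 / 14.90 = 0.137.
Head is higher in the deep piezometer, so vertical flow is upward (discharge condition).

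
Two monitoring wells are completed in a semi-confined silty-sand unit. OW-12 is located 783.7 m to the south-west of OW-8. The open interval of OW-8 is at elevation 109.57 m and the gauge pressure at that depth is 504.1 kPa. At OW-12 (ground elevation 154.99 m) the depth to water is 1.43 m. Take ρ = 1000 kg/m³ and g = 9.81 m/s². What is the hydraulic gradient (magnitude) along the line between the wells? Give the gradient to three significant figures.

Pressure head at OW-8: ψ = P/(ρg) = 504.1×1000 / (1000 × 9.81) = 51.39 m.
Total head at OW-8: h = z + ψ = 109.57 + 51.39 = 160.96 m.
Total head at OW-12: h = 154.99 − 1.43 = 153.56 m.
Head difference: h(OW-8) − h(OW-12) = 160.96 − 153.56 = 7.40 m.
Hydraulic gradient: i = |Δh| / L = 7.40 / 783.7 = 0.00944.

i ≈ 0.00944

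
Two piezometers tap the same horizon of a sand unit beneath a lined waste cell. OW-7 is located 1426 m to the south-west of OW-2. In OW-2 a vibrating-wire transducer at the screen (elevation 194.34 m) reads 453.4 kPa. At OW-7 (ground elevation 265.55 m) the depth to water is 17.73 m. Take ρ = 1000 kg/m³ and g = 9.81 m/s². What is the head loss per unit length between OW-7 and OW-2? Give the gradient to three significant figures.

i ≈ 0.00509 m/m

Pressure head at OW-2: ψ = P/(ρg) = 453.4×1000 / (1000 × 9.81) = 46.22 m.
Total head at OW-2: h = z + ψ = 194.34 + 46.22 = 240.56 m.
Total head at OW-7: h = 265.55 − 17.73 = 247.82 m.
Head difference: h(OW-2) − h(OW-7) = 240.56 − 247.82 = -7.26 m.
Hydraulic gradient: i = |Δh| / L = 7.26 / 1426 = 0.00509.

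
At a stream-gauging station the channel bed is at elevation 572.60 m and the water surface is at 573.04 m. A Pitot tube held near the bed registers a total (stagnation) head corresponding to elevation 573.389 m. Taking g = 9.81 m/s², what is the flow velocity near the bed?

Near the bed, under hydrostatic conditions, the piezometric head (z + ψ) equals the free-surface elevation, 573.04 m.
Velocity head = total − piezometric = 573.389 − 573.04 = 0.349 m.
v = √(2g·h_v) = √(2 × 9.81 × 0.349) = 2.62 m/s.

v ≈ 2.62 m/s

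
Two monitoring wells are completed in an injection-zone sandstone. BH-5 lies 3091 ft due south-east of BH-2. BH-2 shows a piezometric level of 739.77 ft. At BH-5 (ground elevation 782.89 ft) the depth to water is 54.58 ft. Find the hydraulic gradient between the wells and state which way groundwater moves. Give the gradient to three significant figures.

i ≈ 0.00371; groundwater flows toward the south-east

Total head at BH-2: h = 739.77 ft (water level in the piezometer is the total head).
Total head at BH-5: h = 782.89 − 54.58 = 728.31 ft.
Head difference: h(BH-2) − h(BH-5) = 739.77 − 728.31 = 11.46 ft.
Hydraulic gradient: i = |Δh| / L = 11.46 / 3091 = 0.00371.
Flow is from higher to lower head: from BH-2 toward BH-5, i.e. toward the south-east.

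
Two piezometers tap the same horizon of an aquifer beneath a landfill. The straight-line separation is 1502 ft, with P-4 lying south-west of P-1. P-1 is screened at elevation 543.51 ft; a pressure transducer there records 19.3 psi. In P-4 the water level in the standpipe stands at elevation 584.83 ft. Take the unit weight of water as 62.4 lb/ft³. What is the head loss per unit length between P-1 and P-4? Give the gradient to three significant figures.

Pressure head at P-1: ψ = 144·P/γ = 144 × 19.3 / 62.4 = 44.54 ft.
Total head at P-1: h = z + ψ = 543.51 + 44.54 = 588.05 ft.
Total head at P-4: h = 584.83 ft (water level in the piezometer is the total head).
Head difference: h(P-1) − h(P-4) = 588.05 − 584.83 = 3.22 ft.
Hydraulic gradient: i = |Δh| / L = 3.22 / 1502 = 0.00214.

i ≈ 0.00214 ft/ft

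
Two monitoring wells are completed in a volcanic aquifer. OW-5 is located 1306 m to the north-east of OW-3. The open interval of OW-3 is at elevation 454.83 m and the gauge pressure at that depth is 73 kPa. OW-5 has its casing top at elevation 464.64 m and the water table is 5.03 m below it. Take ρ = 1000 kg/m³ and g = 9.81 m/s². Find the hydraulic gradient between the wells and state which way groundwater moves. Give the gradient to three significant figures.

i ≈ 0.00204; groundwater flows toward the north-east

Pressure head at OW-3: ψ = P/(ρg) = 73×1000 / (1000 × 9.81) = 7.44 m.
Total head at OW-3: h = z + ψ = 454.83 + 7.44 = 462.27 m.
Total head at OW-5: h = 464.64 − 5.03 = 459.61 m.
Head difference: h(OW-3) − h(OW-5) = 462.27 − 459.61 = 2.66 m.
Hydraulic gradient: i = |Δh| / L = 2.66 / 1306 = 0.00204.
Flow is from higher to lower head: from OW-3 toward OW-5, i.e. toward the north-east.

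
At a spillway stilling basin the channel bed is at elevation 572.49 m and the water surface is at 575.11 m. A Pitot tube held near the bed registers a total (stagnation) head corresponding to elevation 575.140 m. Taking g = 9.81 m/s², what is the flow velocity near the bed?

v ≈ 0.767 m/s

Near the bed, under hydrostatic conditions, the piezometric head (z + ψ) equals the free-surface elevation, 575.11 m.
Velocity head = total − piezometric = 575.140 − 575.11 = 0.030 m.
v = √(2g·h_v) = √(2 × 9.81 × 0.030) = 0.767 m/s.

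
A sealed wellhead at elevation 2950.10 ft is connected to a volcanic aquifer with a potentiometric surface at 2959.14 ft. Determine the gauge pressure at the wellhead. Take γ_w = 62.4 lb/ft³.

P ≈ 3.92 psi

Head above the cap: Δh = 2959.14 − 2950.10 = 9.04 ft.
P = γΔh/144 = 62.4 × 9.04 / 144 = 3.92 psi.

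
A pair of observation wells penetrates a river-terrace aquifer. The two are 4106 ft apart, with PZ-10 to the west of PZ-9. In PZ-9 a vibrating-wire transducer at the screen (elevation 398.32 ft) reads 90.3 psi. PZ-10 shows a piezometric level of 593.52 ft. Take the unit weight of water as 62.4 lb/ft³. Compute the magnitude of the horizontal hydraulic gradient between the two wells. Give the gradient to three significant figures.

i ≈ 0.00321

Pressure head at PZ-9: ψ = 144·P/γ = 144 × 90.3 / 62.4 = 208.38 ft.
Total head at PZ-9: h = z + ψ = 398.32 + 208.38 = 606.70 ft.
Total head at PZ-10: h = 593.52 ft (water level in the piezometer is the total head).
Head difference: h(PZ-9) − h(PZ-10) = 606.70 − 593.52 = 13.18 ft.
Hydraulic gradient: i = |Δh| / L = 13.18 / 4106 = 0.00321.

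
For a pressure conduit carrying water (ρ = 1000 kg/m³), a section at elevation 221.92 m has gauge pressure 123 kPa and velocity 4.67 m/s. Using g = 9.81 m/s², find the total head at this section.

h ≈ 235.57 m

Pressure head ψ = P/(ρg) = 123×1000 / (1000 × 9.81) = 12.54 m.
Velocity head = v²/(2g) = 4.67² / (2 × 9.81) = 1.112 m.
h = z + ψ + v²/(2g) = 221.92 + 12.54 + 1.112 = 235.57 m.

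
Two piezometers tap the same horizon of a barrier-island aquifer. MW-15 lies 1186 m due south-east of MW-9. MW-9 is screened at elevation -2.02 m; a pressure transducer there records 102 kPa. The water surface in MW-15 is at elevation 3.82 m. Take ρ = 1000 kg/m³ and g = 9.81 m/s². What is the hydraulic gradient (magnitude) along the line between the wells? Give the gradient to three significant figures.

i ≈ 0.00384

Pressure head at MW-9: ψ = P/(ρg) = 102×1000 / (1000 × 9.81) = 10.40 m.
Total head at MW-9: h = z + ψ = -2.02 + 10.40 = 8.38 m.
Total head at MW-15: h = 3.82 m (water level in the piezometer is the total head).
Head difference: h(MW-9) − h(MW-15) = 8.38 − 3.82 = 4.56 m.
Hydraulic gradient: i = |Δh| / L = 4.56 / 1186 = 0.00384.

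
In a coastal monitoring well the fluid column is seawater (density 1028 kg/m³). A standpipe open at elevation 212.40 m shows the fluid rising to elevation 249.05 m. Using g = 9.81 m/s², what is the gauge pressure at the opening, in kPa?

Pressure head ψ = h − z = 249.05 − 212.40 = 36.65 m.
P = ρgψ = 1028 × 9.81 × 36.65 = 369604 Pa ≈ 370 kPa.

P ≈ 370 kPa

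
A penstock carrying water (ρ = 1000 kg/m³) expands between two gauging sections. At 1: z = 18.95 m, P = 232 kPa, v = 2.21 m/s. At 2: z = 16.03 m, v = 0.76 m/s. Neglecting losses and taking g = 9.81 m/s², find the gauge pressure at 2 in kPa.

P₂ ≈ 263 kPa

Pressure head at 1: ψ₁ = P₁/(ρg) = 232×1000 / (1000 × 9.81) = 23.65 m.
Velocity heads: v₁²/2g = 2.21²/19.62 = 0.249 m; v₂²/2g = 0.76²/19.62 = 0.029 m.
Total head H = z₁ + ψ₁ + v₁²/2g = 18.95 + 23.65 + 0.249 = 42.85 m.
ψ₂ = H − z₂ − v₂²/2g = 42.85 − 16.03 − 0.029 = 26.79 m.
P₂ = ρgψ₂ = 1000 × 9.81 × 26.79 ≈ 263 kPa.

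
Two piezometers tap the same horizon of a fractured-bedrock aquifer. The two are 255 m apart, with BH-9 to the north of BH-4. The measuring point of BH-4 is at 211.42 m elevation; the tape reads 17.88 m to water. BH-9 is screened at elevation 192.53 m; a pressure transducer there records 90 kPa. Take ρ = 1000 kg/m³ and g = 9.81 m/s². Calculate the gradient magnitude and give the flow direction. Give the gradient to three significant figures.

i ≈ 0.0320; groundwater flows toward the south

Total head at BH-4: h = 211.42 − 17.88 = 193.54 m.
Pressure head at BH-9: ψ = P/(ρg) = 90×1000 / (1000 × 9.81) = 9.17 m.
Total head at BH-9: h = z + ψ = 192.53 + 9.17 = 201.70 m.
Head difference: h(BH-4) − h(BH-9) = 193.54 − 201.70 = -8.16 m.
Hydraulic gradient: i = |Δh| / L = 8.16 / 255 = 0.0320.
Flow is from higher to lower head: from BH-9 toward BH-4, i.e. toward the south.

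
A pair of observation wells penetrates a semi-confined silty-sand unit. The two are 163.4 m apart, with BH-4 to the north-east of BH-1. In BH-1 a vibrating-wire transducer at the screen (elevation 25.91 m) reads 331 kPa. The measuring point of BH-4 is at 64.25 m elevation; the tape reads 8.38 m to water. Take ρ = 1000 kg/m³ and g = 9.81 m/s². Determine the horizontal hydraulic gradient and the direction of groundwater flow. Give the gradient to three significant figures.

Pressure head at BH-1: ψ = P/(ρg) = 331×1000 / (1000 × 9.81) = 33.74 m.
Total head at BH-1: h = z + ψ = 25.91 + 33.74 = 59.65 m.
Total head at BH-4: h = 64.25 − 8.38 = 55.87 m.
Head difference: h(BH-1) − h(BH-4) = 59.65 − 55.87 = 3.78 m.
Hydraulic gradient: i = |Δh| / L = 3.78 / 163.4 = 0.0231.
Flow is from higher to lower head: from BH-1 toward BH-4, i.e. toward the north-east.

i ≈ 0.0231; groundwater flows toward the north-east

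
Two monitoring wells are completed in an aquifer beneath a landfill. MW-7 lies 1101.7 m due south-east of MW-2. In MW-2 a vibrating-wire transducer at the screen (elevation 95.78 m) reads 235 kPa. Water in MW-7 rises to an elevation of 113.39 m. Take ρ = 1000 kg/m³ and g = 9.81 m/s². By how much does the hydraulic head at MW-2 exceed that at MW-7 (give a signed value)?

Δh ≈ 6.35 m

Pressure head at MW-2: ψ = P/(ρg) = 235×1000 / (1000 × 9.81) = 23.96 m.
Total head at MW-2: h = z + ψ = 95.78 + 23.96 = 119.74 m.
Total head at MW-7: h = 113.39 m (water level in the piezometer is the total head).
Head difference: h(MW-2) − h(MW-7) = 119.74 − 113.39 = 6.35 m.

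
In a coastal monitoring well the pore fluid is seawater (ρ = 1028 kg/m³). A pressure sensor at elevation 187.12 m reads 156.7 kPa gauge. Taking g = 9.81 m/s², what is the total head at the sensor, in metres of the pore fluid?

h ≈ 202.66 m

ψ = P/(ρg) = 156.7×1000 / (1028 × 9.81) = 15.54 m.
h = z + ψ = 187.12 + 15.54 = 202.66 m.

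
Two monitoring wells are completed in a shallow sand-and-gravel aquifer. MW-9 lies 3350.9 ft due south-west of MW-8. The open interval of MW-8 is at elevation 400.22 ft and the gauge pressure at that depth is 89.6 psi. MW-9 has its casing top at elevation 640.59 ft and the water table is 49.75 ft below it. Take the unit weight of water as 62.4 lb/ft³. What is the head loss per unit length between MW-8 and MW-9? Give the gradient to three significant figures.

i ≈ 0.00482 ft/ft

Pressure head at MW-8: ψ = 144·P/γ = 144 × 89.6 / 62.4 = 206.77 ft.
Total head at MW-8: h = z + ψ = 400.22 + 206.77 = 606.99 ft.
Total head at MW-9: h = 640.59 − 49.75 = 590.84 ft.
Head difference: h(MW-8) − h(MW-9) = 606.99 − 590.84 = 16.15 ft.
Hydraulic gradient: i = |Δh| / L = 16.15 / 3350.9 = 0.00482.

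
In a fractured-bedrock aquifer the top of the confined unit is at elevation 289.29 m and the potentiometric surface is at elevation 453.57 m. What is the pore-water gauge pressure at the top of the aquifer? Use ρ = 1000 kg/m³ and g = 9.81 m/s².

P ≈ 1610 kPa

Pressure head at the aquifer top: ψ = h − z = 453.57 − 289.29 = 164.28 m.
P = ρgψ = 1000 × 9.81 × 164.28 = 1611587 Pa ≈ 1610 kPa.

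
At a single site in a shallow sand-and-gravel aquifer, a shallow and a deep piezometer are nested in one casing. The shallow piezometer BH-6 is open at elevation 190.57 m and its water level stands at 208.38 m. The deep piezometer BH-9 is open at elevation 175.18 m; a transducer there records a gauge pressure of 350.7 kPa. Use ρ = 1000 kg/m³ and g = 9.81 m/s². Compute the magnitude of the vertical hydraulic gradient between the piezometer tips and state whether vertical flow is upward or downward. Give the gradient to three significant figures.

Total head at BH-6: h = 208.38 m (water level in the standpipe).
Pressure head at BH-9: ψ = P/(ρg) = 350.7×1000 / (1000 × 9.81) = 35.75 m.
Total head at BH-9: h = z + ψ = 175.18 + 35.75 = 210.93 m.
Δh = h(BH-6) − h(BH-9) = 208.38 − 210.93 = -2.55 m.
Vertical separation Δz = 190.57 − 175.18 = 15.39 m.
|i_v| = |Δh| / Δz = 2.55 / 15.39 = 0.166.
Head is higher in the deep piezometer, so vertical flow is upward (discharge condition).

|i_v| ≈ 0.166; vertical flow is upward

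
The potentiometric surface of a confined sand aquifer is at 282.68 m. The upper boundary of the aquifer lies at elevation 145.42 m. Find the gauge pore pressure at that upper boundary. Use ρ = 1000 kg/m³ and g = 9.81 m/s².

Pressure head at the aquifer top: ψ = h − z = 282.68 − 145.42 = 137.26 m.
P = ρgψ = 1000 × 9.81 × 137.26 = 1346521 Pa ≈ 1350 kPa.

P ≈ 1350 kPa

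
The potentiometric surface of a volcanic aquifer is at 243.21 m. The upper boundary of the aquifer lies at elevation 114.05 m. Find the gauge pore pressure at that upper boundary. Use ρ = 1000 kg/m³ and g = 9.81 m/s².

P ≈ 1270 kPa

Pressure head at the aquifer top: ψ = h − z = 243.21 − 114.05 = 129.16 m.
P = ρgψ = 1000 × 9.81 × 129.16 = 1267060 Pa ≈ 1270 kPa.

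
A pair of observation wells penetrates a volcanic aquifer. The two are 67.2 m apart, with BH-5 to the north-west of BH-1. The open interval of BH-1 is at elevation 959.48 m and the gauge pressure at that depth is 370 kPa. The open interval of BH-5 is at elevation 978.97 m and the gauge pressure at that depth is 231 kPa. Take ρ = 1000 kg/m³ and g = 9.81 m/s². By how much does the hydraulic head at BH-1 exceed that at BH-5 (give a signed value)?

Pressure head at BH-1: ψ = P/(ρg) = 370×1000 / (1000 × 9.81) = 37.72 m.
Total head at BH-1: h = z + ψ = 959.48 + 37.72 = 997.20 m.
Pressure head at BH-5: ψ = P/(ρg) = 231×1000 / (1000 × 9.81) = 23.55 m.
Total head at BH-5: h = z + ψ = 978.97 + 23.55 = 1002.52 m.
Head difference: h(BH-1) − h(BH-5) = 997.20 − 1002.52 = -5.32 m.

Δh ≈ -5.32 m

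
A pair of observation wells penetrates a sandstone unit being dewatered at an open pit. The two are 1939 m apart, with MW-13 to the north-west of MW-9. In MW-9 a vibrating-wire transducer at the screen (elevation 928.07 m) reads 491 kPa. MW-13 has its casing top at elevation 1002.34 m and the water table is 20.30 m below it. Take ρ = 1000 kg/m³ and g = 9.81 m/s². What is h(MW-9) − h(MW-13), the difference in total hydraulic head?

Pressure head at MW-9: ψ = P/(ρg) = 491×1000 / (1000 × 9.81) = 50.05 m.
Total head at MW-9: h = z + ψ = 928.07 + 50.05 = 978.12 m.
Total head at MW-13: h = 1002.34 − 20.30 = 982.04 m.
Head difference: h(MW-9) − h(MW-13) = 978.12 − 982.04 = -3.92 m.

Δh ≈ -3.92 m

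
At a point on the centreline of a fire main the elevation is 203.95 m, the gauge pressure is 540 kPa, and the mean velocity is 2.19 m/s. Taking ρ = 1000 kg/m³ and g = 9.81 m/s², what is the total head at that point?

h ≈ 259.24 m

Pressure head ψ = P/(ρg) = 540×1000 / (1000 × 9.81) = 55.05 m.
Velocity head = v²/(2g) = 2.19² / (2 × 9.81) = 0.244 m.
h = z + ψ + v²/(2g) = 203.95 + 55.05 + 0.244 = 259.24 m.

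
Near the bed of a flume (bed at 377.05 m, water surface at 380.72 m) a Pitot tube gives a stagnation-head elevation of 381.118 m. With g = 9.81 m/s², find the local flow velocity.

v ≈ 2.79 m/s

Near the bed, under hydrostatic conditions, the piezometric head (z + ψ) equals the free-surface elevation, 380.72 m.
Velocity head = total − piezometric = 381.118 − 380.72 = 0.398 m.
v = √(2g·h_v) = √(2 × 9.81 × 0.398) = 2.79 m/s.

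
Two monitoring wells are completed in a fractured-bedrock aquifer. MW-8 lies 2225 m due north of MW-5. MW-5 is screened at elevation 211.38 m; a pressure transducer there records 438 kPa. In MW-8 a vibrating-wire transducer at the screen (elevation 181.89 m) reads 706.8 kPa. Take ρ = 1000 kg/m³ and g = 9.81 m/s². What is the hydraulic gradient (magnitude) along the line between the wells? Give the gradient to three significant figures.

Pressure head at MW-5: ψ = P/(ρg) = 438×1000 / (1000 × 9.81) = 44.65 m.
Total head at MW-5: h = z + ψ = 211.38 + 44.65 = 256.03 m.
Pressure head at MW-8: ψ = P/(ρg) = 706.8×1000 / (1000 × 9.81) = 72.05 m.
Total head at MW-8: h = z + ψ = 181.89 + 72.05 = 253.94 m.
Head difference: h(MW-5) − h(MW-8) = 256.03 − 253.94 = 2.09 m.
Hydraulic gradient: i = |Δh| / L = 2.09 / 2225 = 0.000939.

i ≈ 0.000939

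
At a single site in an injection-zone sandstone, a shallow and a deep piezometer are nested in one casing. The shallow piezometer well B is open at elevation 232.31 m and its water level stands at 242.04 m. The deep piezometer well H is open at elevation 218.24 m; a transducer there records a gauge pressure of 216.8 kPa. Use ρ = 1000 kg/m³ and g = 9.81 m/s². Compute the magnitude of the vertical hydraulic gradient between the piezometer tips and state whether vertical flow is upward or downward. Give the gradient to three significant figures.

|i_v| ≈ 0.121; vertical flow is downward

Total head at well B: h = 242.04 m (water level in the standpipe).
Pressure head at well H: ψ = P/(ρg) = 216.8×1000 / (1000 × 9.81) = 22.10 m.
Total head at well H: h = z + ψ = 218.24 + 22.10 = 240.34 m.
Δh = h(well B) − h(well H) = 242.04 − 240.34 = 1.70 m.
Vertical separation Δz = 232.31 − 218.24 = 14.07 m.
|i_v| = |Δh| / Δz = 1.70 / 14.07 = 0.121.
Head is higher in the shallow piezometer, so vertical flow is downward (recharge condition).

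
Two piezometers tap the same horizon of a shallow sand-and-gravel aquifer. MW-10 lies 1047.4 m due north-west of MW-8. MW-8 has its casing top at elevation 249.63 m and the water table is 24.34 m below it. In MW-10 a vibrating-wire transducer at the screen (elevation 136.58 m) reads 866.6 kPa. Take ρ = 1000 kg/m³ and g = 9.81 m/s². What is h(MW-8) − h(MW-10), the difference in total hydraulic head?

Total head at MW-8: h = 249.63 − 24.34 = 225.29 m.
Pressure head at MW-10: ψ = P/(ρg) = 866.6×1000 / (1000 × 9.81) = 88.34 m.
Total head at MW-10: h = z + ψ = 136.58 + 88.34 = 224.92 m.
Head difference: h(MW-8) − h(MW-10) = 225.29 − 224.92 = 0.37 m.

Δh ≈ 0.37 m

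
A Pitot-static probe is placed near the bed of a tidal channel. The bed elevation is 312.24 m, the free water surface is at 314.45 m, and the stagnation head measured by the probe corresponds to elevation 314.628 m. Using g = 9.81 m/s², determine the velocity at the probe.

Near the bed, under hydrostatic conditions, the piezometric head (z + ψ) equals the free-surface elevation, 314.45 m.
Velocity head = total − piezometric = 314.628 − 314.45 = 0.178 m.
v = √(2g·h_v) = √(2 × 9.81 × 0.178) = 1.87 m/s.

v ≈ 1.87 m/s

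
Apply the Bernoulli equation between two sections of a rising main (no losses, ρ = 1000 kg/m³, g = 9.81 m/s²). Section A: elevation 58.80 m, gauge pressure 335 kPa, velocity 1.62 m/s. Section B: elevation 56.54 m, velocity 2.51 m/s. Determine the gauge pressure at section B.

P₂ ≈ 355 kPa

Pressure head at A: ψ₁ = P₁/(ρg) = 335×1000 / (1000 × 9.81) = 34.15 m.
Velocity heads: v₁²/2g = 1.62²/19.62 = 0.134 m; v₂²/2g = 2.51²/19.62 = 0.321 m.
Total head H = z₁ + ψ₁ + v₁²/2g = 58.80 + 34.15 + 0.134 = 93.08 m.
ψ₂ = H − z₂ − v₂²/2g = 93.08 − 56.54 − 0.321 = 36.22 m.
P₂ = ρgψ₂ = 1000 × 9.81 × 36.22 ≈ 355 kPa.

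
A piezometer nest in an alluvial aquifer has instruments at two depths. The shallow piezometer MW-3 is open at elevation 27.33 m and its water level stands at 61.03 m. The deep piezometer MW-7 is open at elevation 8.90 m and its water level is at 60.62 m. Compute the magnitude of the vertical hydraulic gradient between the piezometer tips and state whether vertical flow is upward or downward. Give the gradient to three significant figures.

|i_v| ≈ 0.0222; vertical flow is downward

Total head at MW-3: h = 61.03 m (water level in the standpipe).
Total head at MW-7: h = 60.62 m.
Δh = h(MW-3) − h(MW-7) = 61.03 − 60.62 = 0.41 m.
Vertical separation Δz = 27.33 − 8.90 = 18.43 m.
|i_v| = |Δh| / Δz = 0.41 / 18.43 = 0.0222.
Head is higher in the shallow piezometer, so vertical flow is downward (recharge condition).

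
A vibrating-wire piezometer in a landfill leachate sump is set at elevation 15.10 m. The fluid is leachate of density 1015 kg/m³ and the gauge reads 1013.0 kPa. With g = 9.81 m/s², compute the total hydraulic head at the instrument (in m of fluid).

ψ = P/(ρg) = 1013.0×1000 / (1015 × 9.81) = 101.74 m.
h = z + ψ = 15.10 + 101.74 = 116.84 m.

h ≈ 116.84 m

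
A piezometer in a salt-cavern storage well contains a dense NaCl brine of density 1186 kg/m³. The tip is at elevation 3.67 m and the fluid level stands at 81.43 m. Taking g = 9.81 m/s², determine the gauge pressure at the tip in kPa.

Pressure head ψ = h − z = 81.43 − 3.67 = 77.76 m.
P = ρgψ = 1186 × 9.81 × 77.76 = 904711 Pa ≈ 905 kPa.

P ≈ 905 kPa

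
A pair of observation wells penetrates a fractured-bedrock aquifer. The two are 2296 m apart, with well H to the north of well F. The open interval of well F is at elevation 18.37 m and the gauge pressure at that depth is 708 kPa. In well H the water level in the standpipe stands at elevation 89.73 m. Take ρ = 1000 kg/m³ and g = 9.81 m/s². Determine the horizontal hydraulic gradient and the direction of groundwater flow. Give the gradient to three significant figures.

i ≈ 0.000353; groundwater flows toward the north

Pressure head at well F: ψ = P/(ρg) = 708×1000 / (1000 × 9.81) = 72.17 m.
Total head at well F: h = z + ψ = 18.37 + 72.17 = 90.54 m.
Total head at well H: h = 89.73 m (water level in the piezometer is the total head).
Head difference: h(well F) − h(well H) = 90.54 − 89.73 = 0.81 m.
Hydraulic gradient: i = |Δh| / L = 0.81 / 2296 = 0.000353.
Flow is from higher to lower head: from well F toward well H, i.e. toward the north.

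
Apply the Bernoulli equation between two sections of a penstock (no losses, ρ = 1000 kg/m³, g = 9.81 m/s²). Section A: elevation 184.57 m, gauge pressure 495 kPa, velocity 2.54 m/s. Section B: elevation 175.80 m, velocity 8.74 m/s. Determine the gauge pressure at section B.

P₂ ≈ 546 kPa

Pressure head at A: ψ₁ = P₁/(ρg) = 495×1000 / (1000 × 9.81) = 50.46 m.
Velocity heads: v₁²/2g = 2.54²/19.62 = 0.329 m; v₂²/2g = 8.74²/19.62 = 3.893 m.
Total head H = z₁ + ψ₁ + v₁²/2g = 184.57 + 50.46 + 0.329 = 235.36 m.
ψ₂ = H − z₂ − v₂²/2g = 235.36 − 175.80 − 3.893 = 55.67 m.
P₂ = ρgψ₂ = 1000 × 9.81 × 55.67 ≈ 546 kPa.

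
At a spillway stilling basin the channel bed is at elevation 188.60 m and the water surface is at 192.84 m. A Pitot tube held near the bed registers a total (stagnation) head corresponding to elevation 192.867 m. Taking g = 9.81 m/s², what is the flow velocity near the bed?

v ≈ 0.728 m/s

Near the bed, under hydrostatic conditions, the piezometric head (z + ψ) equals the free-surface elevation, 192.84 m.
Velocity head = total − piezometric = 192.867 − 192.84 = 0.027 m.
v = √(2g·h_v) = √(2 × 9.81 × 0.027) = 0.728 m/s.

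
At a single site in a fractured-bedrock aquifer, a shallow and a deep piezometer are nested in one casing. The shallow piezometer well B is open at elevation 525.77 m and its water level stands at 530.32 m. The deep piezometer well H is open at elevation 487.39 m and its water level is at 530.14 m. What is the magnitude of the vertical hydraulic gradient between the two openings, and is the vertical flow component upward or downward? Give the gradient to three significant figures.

Total head at well B: h = 530.32 m (water level in the standpipe).
Total head at well H: h = 530.14 m.
Δh = h(well B) − h(well H) = 530.32 − 530.14 = 0.18 m.
Vertical separation Δz = 525.77 − 487.39 = 38.38 m.
|i_v| = |Δh| / Δz = 0.18 / 38.38 = 0.00469.
Head is higher in the shallow piezometer, so vertical flow is downward (recharge condition).

|i_v| ≈ 0.00469; vertical flow is downward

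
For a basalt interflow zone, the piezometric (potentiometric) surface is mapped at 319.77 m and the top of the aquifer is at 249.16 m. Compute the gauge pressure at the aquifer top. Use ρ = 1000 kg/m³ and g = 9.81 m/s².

Pressure head at the aquifer top: ψ = h − z = 319.77 − 249.16 = 70.61 m.
P = ρgψ = 1000 × 9.81 × 70.61 = 692684 Pa ≈ 693 kPa.

P ≈ 693 kPa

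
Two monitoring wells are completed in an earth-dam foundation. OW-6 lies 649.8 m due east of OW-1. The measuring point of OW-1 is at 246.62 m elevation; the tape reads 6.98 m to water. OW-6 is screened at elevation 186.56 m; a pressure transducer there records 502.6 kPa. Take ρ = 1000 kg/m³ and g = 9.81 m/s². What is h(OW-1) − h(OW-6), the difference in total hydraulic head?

Total head at OW-1: h = 246.62 − 6.98 = 239.64 m.
Pressure head at OW-6: ψ = P/(ρg) = 502.6×1000 / (1000 × 9.81) = 51.23 m.
Total head at OW-6: h = z + ψ = 186.56 + 51.23 = 237.79 m.
Head difference: h(OW-1) − h(OW-6) = 239.64 − 237.79 = 1.85 m.

Δh ≈ 1.85 m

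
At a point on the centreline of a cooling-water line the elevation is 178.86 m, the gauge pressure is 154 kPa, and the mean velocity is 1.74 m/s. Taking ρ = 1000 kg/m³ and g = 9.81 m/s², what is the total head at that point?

h ≈ 194.71 m

Pressure head ψ = P/(ρg) = 154×1000 / (1000 × 9.81) = 15.70 m.
Velocity head = v²/(2g) = 1.74² / (2 × 9.81) = 0.154 m.
h = z + ψ + v²/(2g) = 178.86 + 15.70 + 0.154 = 194.71 m.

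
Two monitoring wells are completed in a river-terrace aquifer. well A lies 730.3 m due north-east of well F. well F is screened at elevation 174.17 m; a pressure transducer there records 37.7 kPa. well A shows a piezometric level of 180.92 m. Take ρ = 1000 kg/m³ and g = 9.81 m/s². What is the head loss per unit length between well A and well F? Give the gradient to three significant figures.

i ≈ 0.00398 m/m

Pressure head at well F: ψ = P/(ρg) = 37.7×1000 / (1000 × 9.81) = 3.84 m.
Total head at well F: h = z + ψ = 174.17 + 3.84 = 178.01 m.
Total head at well A: h = 180.92 m (water level in the piezometer is the total head).
Head difference: h(well F) − h(well A) = 178.01 − 180.92 = -2.91 m.
Hydraulic gradient: i = |Δh| / L = 2.91 / 730.3 = 0.00398.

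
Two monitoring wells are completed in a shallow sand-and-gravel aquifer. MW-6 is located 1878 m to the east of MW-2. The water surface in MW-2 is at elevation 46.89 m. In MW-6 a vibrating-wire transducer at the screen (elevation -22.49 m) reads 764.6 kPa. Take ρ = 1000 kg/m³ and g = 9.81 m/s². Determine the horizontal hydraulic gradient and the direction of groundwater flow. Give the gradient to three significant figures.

i ≈ 0.00456; groundwater flows toward the west

Total head at MW-2: h = 46.89 m (water level in the piezometer is the total head).
Pressure head at MW-6: ψ = P/(ρg) = 764.6×1000 / (1000 × 9.81) = 77.94 m.
Total head at MW-6: h = z + ψ = -22.49 + 77.94 = 55.45 m.
Head difference: h(MW-2) − h(MW-6) = 46.89 − 55.45 = -8.56 m.
Hydraulic gradient: i = |Δh| / L = 8.56 / 1878 = 0.00456.
Flow is from higher to lower head: from MW-6 toward MW-2, i.e. toward the west.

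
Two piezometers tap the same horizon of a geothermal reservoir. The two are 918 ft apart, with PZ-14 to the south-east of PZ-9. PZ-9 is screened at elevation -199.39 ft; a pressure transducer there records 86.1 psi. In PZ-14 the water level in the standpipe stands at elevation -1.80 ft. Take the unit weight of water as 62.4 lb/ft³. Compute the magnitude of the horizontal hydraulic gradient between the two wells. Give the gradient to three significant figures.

Pressure head at PZ-9: ψ = 144·P/γ = 144 × 86.1 / 62.4 = 198.69 ft.
Total head at PZ-9: h = z + ψ = -199.39 + 198.69 = -0.70 ft.
Total head at PZ-14: h = -1.80 ft (water level in the piezometer is the total head).
Head difference: h(PZ-9) − h(PZ-14) = -0.70 − (-1.80) = 1.10 ft.
Hydraulic gradient: i = |Δh| / L = 1.10 / 918 = 0.00120.

i ≈ 0.00120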